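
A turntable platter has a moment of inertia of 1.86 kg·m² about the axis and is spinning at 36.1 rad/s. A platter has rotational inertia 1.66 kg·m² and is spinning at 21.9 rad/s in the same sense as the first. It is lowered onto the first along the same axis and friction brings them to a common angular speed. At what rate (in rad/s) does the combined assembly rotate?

The coupling torques are internal; angular momentum about the shared axis is conserved.
Taking A's sense as positive: L = (1.860)(36.1) + (1.660)(21.9) = 103.5 kg·m²·rad/s.
Combined I = 1.860 + 1.660 = 3.520 kg·m².
ω_f = L / I = 103.5 / 3.520 = 29.40 rad/s.

|ω_f| ≈ 29.4 rad/s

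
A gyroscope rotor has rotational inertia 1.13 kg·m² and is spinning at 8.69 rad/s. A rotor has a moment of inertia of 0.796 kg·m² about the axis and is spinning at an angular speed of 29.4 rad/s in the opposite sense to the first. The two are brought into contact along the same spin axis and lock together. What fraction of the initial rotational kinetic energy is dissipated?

The coupling torques are internal; angular momentum about the shared axis is conserved.
Taking A's sense as positive: L = (1.130)(8.69) − (0.7960)(29.4) = -13.58 kg·m²·rad/s.
Combined I = 1.130 + 0.7960 = 1.926 kg·m².
ω_f = L / I = -13.58 / 1.926 = -7.052 rad/s.
KE_i = ½ΣIω² = 386.7 J; KE_f = ½(1.926)(7.052)² = 47.89 J.
Fraction dissipated = (KE_i − KE_f)/KE_i = 0.8761.

fraction ≈ 0.876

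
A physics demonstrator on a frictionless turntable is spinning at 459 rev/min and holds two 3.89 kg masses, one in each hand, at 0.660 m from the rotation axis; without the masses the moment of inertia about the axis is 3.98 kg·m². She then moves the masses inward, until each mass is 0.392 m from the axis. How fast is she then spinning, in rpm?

ω₂ ≈ 654 rpm

Angular momentum about the spin axis is conserved since the torque about it is zero.
I₁ = 3.98 + 2(3.89)(0.660)² = 7.369 kg·m²; I₂ = 3.98 + 2(3.89)(0.392)² = 5.176 kg·m².
ω₂ = I₁ω₁ / I₂ = (7.369)(459 rpm) / (5.176) = 653.5 rpm.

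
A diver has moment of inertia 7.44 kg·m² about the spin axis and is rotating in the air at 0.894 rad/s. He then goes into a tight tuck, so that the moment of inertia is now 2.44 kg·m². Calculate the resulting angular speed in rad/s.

No external torque acts about the spin axis, so angular momentum is conserved.
ω₂ = I₁ω₁ / I₂ = (7.440)(0.894 rad/s) / (2.440) = 2.726 rad/s.

ω₂ ≈ 2.73 rad/s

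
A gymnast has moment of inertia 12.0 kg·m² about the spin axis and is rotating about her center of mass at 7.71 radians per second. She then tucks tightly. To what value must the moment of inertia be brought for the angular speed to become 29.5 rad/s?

With no external torque about the axis, L is conserved: I₁ω₁ = I₂ω₂.
I₂ = I₁ω₁ / ω₂ = (12.0)(7.71) / (29.5) = 3.136 kg·m².

I₂ ≈ 3.14 kg·m²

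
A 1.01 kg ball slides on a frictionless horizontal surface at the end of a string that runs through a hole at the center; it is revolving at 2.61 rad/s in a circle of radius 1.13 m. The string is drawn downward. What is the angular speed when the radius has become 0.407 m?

ω₂ ≈ 20.1 rad/s

No torque about the axis ⇒ m r₁² ω₁ = m r₂² ω₂.
ω₂ = ω₁ (r₁/r₂)² = (2.61)(1.13/0.407)² = 20.12 rad/s.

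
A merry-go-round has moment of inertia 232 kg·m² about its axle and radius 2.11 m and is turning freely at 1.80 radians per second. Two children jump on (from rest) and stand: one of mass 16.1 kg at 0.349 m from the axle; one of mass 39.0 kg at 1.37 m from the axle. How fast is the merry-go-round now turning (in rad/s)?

The added mass arrives with no angular momentum about the axle, and any external torque about the axle is negligible, so the system's angular momentum is conserved.
Added inertia Σmr² = (16.1)(0.349)² + (39.0)(1.37)² = 75.16 kg·m²; I_f = 232.0 + 75.16 = 307.2 kg·m².
ω_f = I_p ω_i / I_f = (232.0)(1.80) / 307.2 = 1.360 rad/s.

ω_f ≈ 1.36 rad/s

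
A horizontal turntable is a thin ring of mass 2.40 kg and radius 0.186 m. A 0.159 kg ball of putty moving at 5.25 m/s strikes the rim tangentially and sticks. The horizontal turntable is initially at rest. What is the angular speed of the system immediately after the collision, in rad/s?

The axle reaction passes through the axle and exerts no torque about it; angular momentum about the axle is conserved through the impact.
I_p = (2.40)(0.186)² = 0.08303 kg·m². Taking the sense of the ball of putty's angular momentum as positive, L_{ball} = m v R = (0.159)(5.25)(0.186) = 0.1553 kg·m²/s.
L_i = 0 + 0.1553 = 0.1553 kg·m²/s.
After sticking, I_f = I_p + m R² = 0.08303 + (0.159)(0.186)² = 0.08853 kg·m².
ω_f = L_i / I_f = 0.1553 / 0.08853 = 1.754 rad/s.

|ω_f| ≈ 1.75 rad/s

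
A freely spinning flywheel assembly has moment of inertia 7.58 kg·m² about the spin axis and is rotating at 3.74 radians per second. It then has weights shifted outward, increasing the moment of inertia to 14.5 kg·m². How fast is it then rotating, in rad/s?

ω₂ ≈ 1.96 rad/s

With no external torque about the axis, L is conserved: I₁ω₁ = I₂ω₂.
ω₂ = I₁ω₁ / I₂ = (7.580)(3.74 rad/s) / (14.50) = 1.955 rad/s.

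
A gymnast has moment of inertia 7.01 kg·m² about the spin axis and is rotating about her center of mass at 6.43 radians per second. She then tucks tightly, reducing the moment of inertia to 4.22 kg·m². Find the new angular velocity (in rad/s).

ω₂ ≈ 10.7 rad/s

Angular momentum about the spin axis is conserved since the torque about it is zero.
ω₂ = I₁ω₁ / I₂ = (7.010)(6.43 rad/s) / (4.220) = 10.68 rad/s.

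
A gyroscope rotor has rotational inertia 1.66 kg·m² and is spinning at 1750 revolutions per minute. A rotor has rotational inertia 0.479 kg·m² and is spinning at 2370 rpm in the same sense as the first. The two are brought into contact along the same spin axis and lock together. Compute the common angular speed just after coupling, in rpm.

The coupling torques are internal; angular momentum about the shared axis is conserved.
Taking A's sense as positive: L = (1.660)(1750) + (0.4790)(2370) = 4040 kg·m²·rpm.
Combined I = 1.660 + 0.4790 = 2.139 kg·m².
ω_f = L / I = 4040 / 2.139 = 1889 rpm.

|ω_f| ≈ 1890 rpm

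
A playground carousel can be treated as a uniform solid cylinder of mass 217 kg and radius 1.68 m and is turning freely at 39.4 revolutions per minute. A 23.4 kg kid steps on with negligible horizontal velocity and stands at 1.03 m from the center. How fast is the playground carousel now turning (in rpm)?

ω_f ≈ 36.4 rpm

The added mass arrives with no angular momentum about the center, and any external torque about the center is negligible, so the system's angular momentum is conserved.
I_p = ½(217)(1.68)² = 306.2 kg·m².
Added inertia Σmr² = (23.4)(1.03)² = 24.83 kg·m²; I_f = 306.2 + 24.83 = 331.1 kg·m².
ω_f = I_p ω_i / I_f = (306.2)(39.4) / 331.1 = 36.45 rpm.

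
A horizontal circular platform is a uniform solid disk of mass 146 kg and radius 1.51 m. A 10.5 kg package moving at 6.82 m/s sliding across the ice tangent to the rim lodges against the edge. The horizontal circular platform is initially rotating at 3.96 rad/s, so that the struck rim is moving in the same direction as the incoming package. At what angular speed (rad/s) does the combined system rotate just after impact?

|ω_f| ≈ 4.03 rad/s

About the central axle the impulsive forces during the collision are internal, so angular momentum about that axis is conserved.
I_p = ½(146)(1.51)² = 166.4 kg·m². Taking the sense of the package's angular momentum as positive, L_{package} = m v R = (10.5)(6.82)(1.51) = 108.1 kg·m²/s.
L_i = +I_p ω_p + m v R = +(166.4)(3.96) + 108.1 = 767.3 kg·m²/s.
After sticking, I_f = I_p + m R² = 166.4 + (10.5)(1.51)² = 190.4 kg·m².
ω_f = L_i / I_f = 767.3 / 190.4 = 4.030 rad/s.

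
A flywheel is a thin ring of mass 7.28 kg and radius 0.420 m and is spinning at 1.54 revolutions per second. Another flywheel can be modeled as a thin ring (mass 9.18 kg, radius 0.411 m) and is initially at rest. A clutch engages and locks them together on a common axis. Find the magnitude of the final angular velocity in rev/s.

The coupling torques are internal; angular momentum about the shared axis is conserved.
Moments of inertia: I_A = (7.28)(0.420)² = 1.284 kg·m²; I_B = (9.18)(0.411)² = 1.551 kg·m².
Taking A's sense as positive: L = (1.284)(1.54) = 1.978 kg·m²·rev/s.
Combined I = 1.284 + 1.551 = 2.835 kg·m².
ω_f = L / I = 1.978 / 2.835 = 0.6976 rev/s.

|ω_f| ≈ 0.698 rev/s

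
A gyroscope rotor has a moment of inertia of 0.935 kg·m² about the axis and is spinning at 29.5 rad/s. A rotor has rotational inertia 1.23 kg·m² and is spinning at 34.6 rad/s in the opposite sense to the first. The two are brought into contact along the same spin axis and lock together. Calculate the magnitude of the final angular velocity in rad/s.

The coupling torques are internal; angular momentum about the shared axis is conserved.
Taking A's sense as positive: L = (0.9350)(29.5) − (1.230)(34.6) = -14.98 kg·m²·rad/s.
Combined I = 0.9350 + 1.230 = 2.165 kg·m².
ω_f = L / I = -14.98 / 2.165 = -6.917 rad/s.

|ω_f| ≈ 6.92 rad/s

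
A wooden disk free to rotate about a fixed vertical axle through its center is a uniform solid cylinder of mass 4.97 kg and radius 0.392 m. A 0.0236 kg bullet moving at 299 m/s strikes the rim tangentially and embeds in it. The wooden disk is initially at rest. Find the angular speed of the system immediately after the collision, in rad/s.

|ω_f| ≈ 7.18 rad/s

About the axle the impulsive forces during the collision are internal, so angular momentum about that axis is conserved.
I_p = ½(4.97)(0.392)² = 0.3819 kg·m². Taking the sense of the bullet's angular momentum as positive, L_{bullet} = m v R = (0.0236)(299)(0.392) = 2.766 kg·m²/s.
L_i = 0 + 2.766 = 2.766 kg·m²/s.
After sticking, I_f = I_p + m R² = 0.3819 + (0.0236)(0.392)² = 0.3855 kg·m².
ω_f = L_i / I_f = 2.766 / 0.3855 = 7.176 rad/s.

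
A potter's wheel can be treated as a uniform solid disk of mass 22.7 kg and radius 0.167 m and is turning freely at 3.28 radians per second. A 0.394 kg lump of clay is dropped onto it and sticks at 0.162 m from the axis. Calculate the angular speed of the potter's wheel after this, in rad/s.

The added mass arrives with no angular momentum about the axis, and any external torque about the axis is negligible, so the system's angular momentum is conserved.
I_p = ½(22.7)(0.167)² = 0.3165 kg·m².
Added inertia Σmr² = (0.394)(0.162)² = 0.01034 kg·m²; I_f = 0.3165 + 0.01034 = 0.3269 kg·m².
ω_f = I_p ω_i / I_f = (0.3165)(3.28) / 0.3269 = 3.176 rad/s.

ω_f ≈ 3.18 rad/s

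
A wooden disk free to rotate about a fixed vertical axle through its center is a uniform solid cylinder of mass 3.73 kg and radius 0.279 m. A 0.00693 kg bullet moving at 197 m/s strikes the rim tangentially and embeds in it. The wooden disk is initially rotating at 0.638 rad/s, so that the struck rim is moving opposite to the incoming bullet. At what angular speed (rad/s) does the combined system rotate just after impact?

|ω_f| ≈ 1.98 rad/s

The axle reaction passes through the axle and exerts no torque about it; angular momentum about the axle is conserved through the impact.
I_p = ½(3.73)(0.279)² = 0.1452 kg·m². Taking the sense of the bullet's angular momentum as positive, L_{bullet} = m v R = (0.00693)(197)(0.279) = 0.3809 kg·m²/s.
L_i = −I_p ω_p + m v R = −(0.1452)(0.638) + 0.3809 = 0.2883 kg·m²/s.
After sticking, I_f = I_p + m R² = 0.1452 + (0.00693)(0.279)² = 0.1457 kg·m².
ω_f = L_i / I_f = 0.2883 / 0.1457 = 1.978 rad/s.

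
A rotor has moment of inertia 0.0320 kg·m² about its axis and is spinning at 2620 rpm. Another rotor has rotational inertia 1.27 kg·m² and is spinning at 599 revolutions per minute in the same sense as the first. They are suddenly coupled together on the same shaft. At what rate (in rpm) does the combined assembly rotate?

|ω_f| ≈ 649 rpm

No external torque acts about the common axis, so total angular momentum is conserved.
Taking A's sense as positive: L = (0.03200)(2620) + (1.270)(599) = 844.6 kg·m²·rpm.
Combined I = 0.03200 + 1.270 = 1.302 kg·m².
ω_f = L / I = 844.6 / 1.302 = 648.7 rpm.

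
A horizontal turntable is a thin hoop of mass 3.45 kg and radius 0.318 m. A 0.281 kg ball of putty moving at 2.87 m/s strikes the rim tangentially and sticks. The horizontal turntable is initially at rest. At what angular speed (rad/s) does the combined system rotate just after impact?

|ω_f| ≈ 0.680 rad/s

About the axle the impulsive forces during the collision are internal, so angular momentum about that axis is conserved.
I_p = (3.45)(0.318)² = 0.3489 kg·m². Taking the sense of the ball of putty's angular momentum as positive, L_{ball} = m v R = (0.281)(2.87)(0.318) = 0.2565 kg·m²/s.
L_i = 0 + 0.2565 = 0.2565 kg·m²/s.
After sticking, I_f = I_p + m R² = 0.3489 + (0.281)(0.318)² = 0.3773 kg·m².
ω_f = L_i / I_f = 0.2565 / 0.3773 = 0.6797 rad/s.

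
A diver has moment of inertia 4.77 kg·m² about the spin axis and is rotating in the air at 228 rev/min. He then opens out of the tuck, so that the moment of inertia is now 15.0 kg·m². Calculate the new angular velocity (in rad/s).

Angular momentum about the spin axis is conserved since the torque about it is zero.
ω₂ = I₁ω₁ / I₂ = (4.770)(228 rpm) / (15.00) = 72.50 rpm = 7.593 rad/s.

ω₂ ≈ 7.59 rad/s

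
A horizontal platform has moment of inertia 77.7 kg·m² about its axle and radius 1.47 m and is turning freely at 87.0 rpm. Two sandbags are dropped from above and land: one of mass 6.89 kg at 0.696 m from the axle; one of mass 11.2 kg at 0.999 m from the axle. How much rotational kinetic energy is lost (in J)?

The added mass arrives with no angular momentum about the axle, and any external torque about the axle is negligible, so the system's angular momentum is conserved.
Added inertia Σmr² = (6.89)(0.696)² + (11.2)(0.999)² = 14.52 kg·m²; I_f = 77.70 + 14.52 = 92.22 kg·m².
ω_f = I_p ω_i / I_f = (77.70)(87.0) / 92.22 = 73.31 rpm.
KE_i = ½(77.70)(9.111 rad/s)² = 3225 J; KE_f = ½(92.22)(7.677)² = 2717 J.

energy lost ≈ 508 J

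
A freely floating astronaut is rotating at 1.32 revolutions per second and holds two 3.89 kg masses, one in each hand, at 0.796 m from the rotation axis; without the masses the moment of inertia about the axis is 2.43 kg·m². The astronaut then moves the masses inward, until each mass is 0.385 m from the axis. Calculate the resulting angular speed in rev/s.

ω₂ ≈ 2.71 rev/s

No external torque acts about the spin axis, so angular momentum is conserved.
I₁ = 2.43 + 2(3.89)(0.796)² = 7.360 kg·m²; I₂ = 2.43 + 2(3.89)(0.385)² = 3.583 kg·m².
ω₂ = I₁ω₁ / I₂ = (7.360)(1.32 rev/s) / (3.583) = 2.711 rev/s.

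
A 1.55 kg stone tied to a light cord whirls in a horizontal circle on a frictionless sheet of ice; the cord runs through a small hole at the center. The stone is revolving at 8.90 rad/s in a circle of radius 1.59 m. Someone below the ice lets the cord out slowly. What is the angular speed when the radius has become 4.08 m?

The constraining force is radial, so m r² ω about the center is conserved.
ω₂ = ω₁ (r₁/r₂)² = (8.90)(1.59/4.08)² = 1.352 rad/s.

ω₂ ≈ 1.35 rad/s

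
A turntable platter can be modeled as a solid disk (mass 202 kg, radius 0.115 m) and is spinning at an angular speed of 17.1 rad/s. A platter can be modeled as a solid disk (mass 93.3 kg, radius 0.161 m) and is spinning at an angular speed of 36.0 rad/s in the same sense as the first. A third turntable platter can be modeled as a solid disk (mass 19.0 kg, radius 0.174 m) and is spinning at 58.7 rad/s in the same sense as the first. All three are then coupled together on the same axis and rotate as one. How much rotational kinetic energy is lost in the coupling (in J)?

The coupling torques are internal; angular momentum about the shared axis is conserved.
Moments of inertia: I_A = ½(202)(0.115)² = 1.336 kg·m²; I_B = ½(93.3)(0.161)² = 1.209 kg·m²; I_C = ½(19.0)(0.174)² = 0.2876 kg·m².
Taking A's sense as positive: L = (1.336)(17.1) + (1.209)(36.0) + (0.2876)(58.7) = 83.26 kg·m²·rad/s.
Combined I = 1.336 + 1.209 + 0.2876 = 2.833 kg·m².
ω_f = L / I = 83.26 / 2.833 = 29.39 rad/s.
KE_i = ½ΣIω² = 1474 J; KE_f = ½(2.833)(29.39)² = 1224 J.

ΔKE lost ≈ 251 J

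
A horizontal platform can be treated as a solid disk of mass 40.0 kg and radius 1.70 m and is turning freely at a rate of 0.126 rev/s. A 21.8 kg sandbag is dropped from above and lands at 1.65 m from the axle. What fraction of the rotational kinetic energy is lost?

No external torque acts about the axle; L_before = L_after.
I_p = ½(40.0)(1.70)² = 57.80 kg·m².
Added inertia Σmr² = (21.8)(1.65)² = 59.35 kg·m²; I_f = 57.80 + 59.35 = 117.2 kg·m².
ω_f = I_p ω_i / I_f = (57.80)(0.126) / 117.2 = 0.06217 rev/s.
KE_i = ½(57.80)(0.7917 rad/s)² = 18.11 J; KE_f = ½(117.2)(0.3906)² = 8.937 J.
Fraction lost = 0.5066.

fraction ≈ 0.507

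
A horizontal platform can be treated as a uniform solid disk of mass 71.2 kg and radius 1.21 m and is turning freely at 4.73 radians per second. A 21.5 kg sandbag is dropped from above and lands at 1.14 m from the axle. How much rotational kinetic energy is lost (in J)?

No external torque acts about the axle; L_before = L_after.
I_p = ½(71.2)(1.21)² = 52.12 kg·m².
Added inertia Σmr² = (21.5)(1.14)² = 27.94 kg·m²; I_f = 52.12 + 27.94 = 80.06 kg·m².
ω_f = I_p ω_i / I_f = (52.12)(4.73) / 80.06 = 3.079 rad/s.
KE_i = ½(52.12)(4.730 rad/s)² = 583.1 J; KE_f = ½(80.06)(3.079)² = 379.6 J.

energy lost ≈ 203 J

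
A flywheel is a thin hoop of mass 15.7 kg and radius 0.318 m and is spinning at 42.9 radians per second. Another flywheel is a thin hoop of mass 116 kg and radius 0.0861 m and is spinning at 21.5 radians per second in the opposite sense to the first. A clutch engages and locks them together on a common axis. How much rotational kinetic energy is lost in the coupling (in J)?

The coupling torques are internal; angular momentum about the shared axis is conserved.
Moments of inertia: I_A = (15.7)(0.318)² = 1.588 kg·m²; I_B = (116)(0.0861)² = 0.8599 kg·m².
Taking A's sense as positive: L = (1.588)(42.9) − (0.8599)(21.5) = 49.62 kg·m²·rad/s.
Combined I = 1.588 + 0.8599 = 2.448 kg·m².
ω_f = L / I = 49.62 / 2.448 = 20.27 rad/s.
KE_i = ½ΣIω² = 1660 J; KE_f = ½(2.448)(20.27)² = 503.0 J.

ΔKE lost ≈ 1160 J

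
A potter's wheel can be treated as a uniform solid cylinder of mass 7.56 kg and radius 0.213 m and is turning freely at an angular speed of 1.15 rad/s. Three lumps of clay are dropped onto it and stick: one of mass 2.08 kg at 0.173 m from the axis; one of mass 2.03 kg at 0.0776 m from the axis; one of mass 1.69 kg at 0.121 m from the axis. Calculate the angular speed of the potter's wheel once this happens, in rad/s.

No external torque acts about the axis; L_before = L_after.
I_p = ½(7.56)(0.213)² = 0.1715 kg·m².
Added inertia Σmr² = (2.08)(0.173)² + (2.03)(0.0776)² + (1.69)(0.121)² = 0.09922 kg·m²; I_f = 0.1715 + 0.09922 = 0.2707 kg·m².
ω_f = I_p ω_i / I_f = (0.1715)(1.15) / 0.2707 = 0.7285 rad/s.

ω_f ≈ 0.729 rad/s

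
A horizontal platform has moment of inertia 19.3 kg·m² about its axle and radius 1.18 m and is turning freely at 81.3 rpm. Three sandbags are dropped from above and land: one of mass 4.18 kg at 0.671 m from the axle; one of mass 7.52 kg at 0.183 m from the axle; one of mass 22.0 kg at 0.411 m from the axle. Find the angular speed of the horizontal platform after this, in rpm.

ω_f ≈ 62.4 rpm

No external torque acts about the axle; L_before = L_after.
Added inertia Σmr² = (4.18)(0.671)² + (7.52)(0.183)² + (22.0)(0.411)² = 5.850 kg·m²; I_f = 19.30 + 5.850 = 25.15 kg·m².
ω_f = I_p ω_i / I_f = (19.30)(81.3) / 25.15 = 62.39 rpm.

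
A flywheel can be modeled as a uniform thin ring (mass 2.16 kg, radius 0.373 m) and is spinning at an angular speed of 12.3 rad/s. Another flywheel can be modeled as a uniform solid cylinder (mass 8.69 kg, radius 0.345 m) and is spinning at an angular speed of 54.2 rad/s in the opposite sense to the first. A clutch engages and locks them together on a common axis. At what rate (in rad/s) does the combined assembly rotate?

The coupling torques are internal; angular momentum about the shared axis is conserved.
Moments of inertia: I_A = (2.16)(0.373)² = 0.3005 kg·m²; I_B = ½(8.69)(0.345)² = 0.5172 kg·m².
Taking A's sense as positive: L = (0.3005)(12.3) − (0.5172)(54.2) = -24.33 kg·m²·rad/s.
Combined I = 0.3005 + 0.5172 = 0.8177 kg·m².
ω_f = L / I = -24.33 / 0.8177 = -29.76 rad/s.

|ω_f| ≈ 29.8 rad/s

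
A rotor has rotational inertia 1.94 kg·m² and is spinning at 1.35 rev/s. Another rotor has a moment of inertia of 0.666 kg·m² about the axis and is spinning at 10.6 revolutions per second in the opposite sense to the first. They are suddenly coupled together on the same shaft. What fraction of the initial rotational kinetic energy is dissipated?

fraction ≈ 0.903

No external torque acts about the common axis, so total angular momentum is conserved.
Taking A's sense as positive: L = (1.940)(1.35) − (0.6660)(10.6) = -4.441 kg·m²·rev/s.
Combined I = 1.940 + 0.6660 = 2.606 kg·m².
ω_f = L / I = -4.441 / 2.606 = -1.704 rev/s.
KE_i = ½ΣIω² = 1547 J; KE_f = ½(2.606)(10.71)² = 149.4 J.
Fraction dissipated = (KE_i − KE_f)/KE_i = 0.9034.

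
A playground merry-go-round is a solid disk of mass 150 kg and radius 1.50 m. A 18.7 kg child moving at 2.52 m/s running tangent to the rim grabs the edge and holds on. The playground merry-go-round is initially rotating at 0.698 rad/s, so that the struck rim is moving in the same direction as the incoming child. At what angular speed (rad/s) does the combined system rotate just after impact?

The axle reaction passes through the axle and exerts no torque about it; angular momentum about the axle is conserved through the impact.
I_p = ½(150)(1.50)² = 168.8 kg·m². Taking the sense of the child's angular momentum as positive, L_{child} = m v R = (18.7)(2.52)(1.50) = 70.69 kg·m²/s.
L_i = +I_p ω_p + m v R = +(168.8)(0.698) + 70.69 = 188.5 kg·m²/s.
After sticking, I_f = I_p + m R² = 168.8 + (18.7)(1.50)² = 210.8 kg·m².
ω_f = L_i / I_f = 188.5 / 210.8 = 0.8940 rad/s.

|ω_f| ≈ 0.894 rad/s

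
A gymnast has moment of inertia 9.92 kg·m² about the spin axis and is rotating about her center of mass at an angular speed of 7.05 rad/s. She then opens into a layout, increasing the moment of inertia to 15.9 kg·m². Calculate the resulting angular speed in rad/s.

ω₂ ≈ 4.40 rad/s

No external torque acts about the spin axis, so angular momentum is conserved.
ω₂ = I₁ω₁ / I₂ = (9.920)(7.05 rad/s) / (15.90) = 4.398 rad/s.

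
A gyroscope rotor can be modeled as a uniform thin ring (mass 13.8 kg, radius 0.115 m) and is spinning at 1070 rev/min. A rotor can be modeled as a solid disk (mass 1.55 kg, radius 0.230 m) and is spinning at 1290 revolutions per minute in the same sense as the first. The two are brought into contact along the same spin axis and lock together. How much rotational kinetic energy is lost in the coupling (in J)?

No external torque acts about the common axis, so total angular momentum is conserved.
Moments of inertia: I_A = (13.8)(0.115)² = 0.1825 kg·m²; I_B = ½(1.55)(0.230)² = 0.04100 kg·m².
Taking A's sense as positive: L = (0.1825)(1070) + (0.04100)(1290) = 248.2 kg·m²·rpm.
Combined I = 0.1825 + 0.04100 = 0.2235 kg·m².
ω_f = L / I = 248.2 / 0.2235 = 1110 rpm.
KE_i = ½ΣIω² = 1520 J; KE_f = ½(0.2235)(116.3)² = 1511 J.

ΔKE lost ≈ 8.88 J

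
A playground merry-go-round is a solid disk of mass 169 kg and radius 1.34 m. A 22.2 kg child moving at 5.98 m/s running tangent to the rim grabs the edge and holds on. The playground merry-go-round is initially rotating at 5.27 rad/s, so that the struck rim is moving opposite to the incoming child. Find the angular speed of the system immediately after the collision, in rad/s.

|ω_f| ≈ 3.25 rad/s

The axle reaction passes through the axle and exerts no torque about it; angular momentum about the axle is conserved through the impact.
I_p = ½(169)(1.34)² = 151.7 kg·m². Taking the sense of the child's angular momentum as positive, L_{child} = m v R = (22.2)(5.98)(1.34) = 177.9 kg·m²/s.
L_i = −I_p ω_p + m v R = −(151.7)(5.27) + 177.9 = -621.7 kg·m²/s.
After sticking, I_f = I_p + m R² = 151.7 + (22.2)(1.34)² = 191.6 kg·m².
ω_f = L_i / I_f = -621.7 / 191.6 = -3.245 rad/s.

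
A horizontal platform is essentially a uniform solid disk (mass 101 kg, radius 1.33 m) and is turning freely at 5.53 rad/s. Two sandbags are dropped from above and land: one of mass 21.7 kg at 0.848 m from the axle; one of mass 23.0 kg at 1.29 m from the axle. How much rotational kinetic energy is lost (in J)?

No external torque acts about the axle; L_before = L_after.
I_p = ½(101)(1.33)² = 89.33 kg·m².
Added inertia Σmr² = (21.7)(0.848)² + (23.0)(1.29)² = 53.88 kg·m²; I_f = 89.33 + 53.88 = 143.2 kg·m².
ω_f = I_p ω_i / I_f = (89.33)(5.53) / 143.2 = 3.449 rad/s.
KE_i = ½(89.33)(5.530 rad/s)² = 1366 J; KE_f = ½(143.2)(3.449)² = 852.0 J.

energy lost ≈ 514 J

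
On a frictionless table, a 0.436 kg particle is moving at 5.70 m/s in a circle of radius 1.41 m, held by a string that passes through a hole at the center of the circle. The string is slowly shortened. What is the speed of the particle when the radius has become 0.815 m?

The only horizontal force on the mass is along the cord (radial), so it exerts no torque about the hole and angular momentum m v r is conserved.
v₂ = v₁ r₁ / r₂ = (5.70)(1.41) / (0.815) = 9.861 m/s.

v₂ ≈ 9.86 m/s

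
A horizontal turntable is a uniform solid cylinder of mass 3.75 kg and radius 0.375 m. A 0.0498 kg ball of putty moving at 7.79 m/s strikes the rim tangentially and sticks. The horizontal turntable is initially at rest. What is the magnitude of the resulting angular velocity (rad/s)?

The axle reaction passes through the axle and exerts no torque about it; angular momentum about the axle is conserved through the impact.
I_p = ½(3.75)(0.375)² = 0.2637 kg·m². Taking the sense of the ball of putty's angular momentum as positive, L_{ball} = m v R = (0.0498)(7.79)(0.375) = 0.1455 kg·m²/s.
L_i = 0 + 0.1455 = 0.1455 kg·m²/s.
After sticking, I_f = I_p + m R² = 0.2637 + (0.0498)(0.375)² = 0.2707 kg·m².
ω_f = L_i / I_f = 0.1455 / 0.2707 = 0.5375 rad/s.

|ω_f| ≈ 0.537 rad/s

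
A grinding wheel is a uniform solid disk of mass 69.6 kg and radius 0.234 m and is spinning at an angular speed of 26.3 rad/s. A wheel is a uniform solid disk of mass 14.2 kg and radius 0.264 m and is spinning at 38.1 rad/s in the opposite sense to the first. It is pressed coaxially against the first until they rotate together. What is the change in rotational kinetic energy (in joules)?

No external torque acts about the common axis, so total angular momentum is conserved.
Moments of inertia: I_A = ½(69.6)(0.234)² = 1.906 kg·m²; I_B = ½(14.2)(0.264)² = 0.4948 kg·m².
Taking A's sense as positive: L = (1.906)(26.3) − (0.4948)(38.1) = 31.26 kg·m²·rad/s.
Combined I = 1.906 + 0.4948 = 2.400 kg·m².
ω_f = L / I = 31.26 / 2.400 = 13.02 rad/s.
KE_i = ½ΣIω² = 1018 J; KE_f = ½(2.400)(13.02)² = 203.6 J.

ΔKE ≈ -815 J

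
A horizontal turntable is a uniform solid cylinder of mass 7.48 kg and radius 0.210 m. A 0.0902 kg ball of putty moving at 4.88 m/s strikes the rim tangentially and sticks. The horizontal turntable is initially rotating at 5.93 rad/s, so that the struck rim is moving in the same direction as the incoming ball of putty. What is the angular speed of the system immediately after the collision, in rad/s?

The axle reaction passes through the axle and exerts no torque about it; angular momentum about the axle is conserved through the impact.
I_p = ½(7.48)(0.210)² = 0.1649 kg·m². Taking the sense of the ball of putty's angular momentum as positive, L_{ball} = m v R = (0.0902)(4.88)(0.210) = 0.09244 kg·m²/s.
L_i = +I_p ω_p + m v R = +(0.1649)(5.93) + 0.09244 = 1.070 kg·m²/s.
After sticking, I_f = I_p + m R² = 0.1649 + (0.0902)(0.210)² = 0.1689 kg·m².
ω_f = L_i / I_f = 1.070 / 0.1689 = 6.338 rad/s.

|ω_f| ≈ 6.34 rad/s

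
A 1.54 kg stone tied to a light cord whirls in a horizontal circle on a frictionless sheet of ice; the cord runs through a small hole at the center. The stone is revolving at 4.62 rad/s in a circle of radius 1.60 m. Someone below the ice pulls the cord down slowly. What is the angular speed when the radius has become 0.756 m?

The constraining force is radial, so m r² ω about the center is conserved.
ω₂ = ω₁ (r₁/r₂)² = (4.62)(1.60/0.756)² = 20.69 rad/s.

ω₂ ≈ 20.7 rad/s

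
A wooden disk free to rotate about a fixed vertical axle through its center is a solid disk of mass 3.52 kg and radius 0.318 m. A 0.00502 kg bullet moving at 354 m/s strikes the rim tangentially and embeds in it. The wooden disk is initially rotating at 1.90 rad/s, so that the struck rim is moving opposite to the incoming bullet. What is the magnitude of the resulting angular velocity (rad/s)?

|ω_f| ≈ 1.27 rad/s

The axle reaction passes through the axle and exerts no torque about it; angular momentum about the axle is conserved through the impact.
I_p = ½(3.52)(0.318)² = 0.1780 kg·m². Taking the sense of the bullet's angular momentum as positive, L_{bullet} = m v R = (0.00502)(354)(0.318) = 0.5651 kg·m²/s.
L_i = −I_p ω_p + m v R = −(0.1780)(1.90) + 0.5651 = 0.2270 kg·m²/s.
After sticking, I_f = I_p + m R² = 0.1780 + (0.00502)(0.318)² = 0.1785 kg·m².
ω_f = L_i / I_f = 0.2270 / 0.1785 = 1.272 rad/s.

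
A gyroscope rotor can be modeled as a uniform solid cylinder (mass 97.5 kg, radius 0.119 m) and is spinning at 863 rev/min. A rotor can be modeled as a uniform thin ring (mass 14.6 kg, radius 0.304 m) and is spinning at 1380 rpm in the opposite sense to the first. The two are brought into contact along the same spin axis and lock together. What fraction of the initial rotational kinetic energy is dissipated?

fraction ≈ 0.745

The coupling torques are internal; angular momentum about the shared axis is conserved.
Moments of inertia: I_A = ½(97.5)(0.119)² = 0.6903 kg·m²; I_B = (14.6)(0.304)² = 1.349 kg·m².
Taking A's sense as positive: L = (0.6903)(863) − (1.349)(1380) = -1266 kg·m²·rpm.
Combined I = 0.6903 + 1.349 = 2.040 kg·m².
ω_f = L / I = -1266 / 2.040 = -620.8 rpm.
KE_i = ½ΣIω² = 16910 J; KE_f = ½(2.040)(65.01)² = 4310 J.
Fraction dissipated = (KE_i − KE_f)/KE_i = 0.7451.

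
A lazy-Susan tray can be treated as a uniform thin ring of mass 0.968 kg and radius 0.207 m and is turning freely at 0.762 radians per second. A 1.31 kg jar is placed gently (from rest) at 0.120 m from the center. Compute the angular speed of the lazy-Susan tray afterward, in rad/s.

ω_f ≈ 0.524 rad/s

The added mass arrives with no angular momentum about the center, and any external torque about the center is negligible, so the system's angular momentum is conserved.
I_p = (0.968)(0.207)² = 0.04148 kg·m².
Added inertia Σmr² = (1.31)(0.120)² = 0.01886 kg·m²; I_f = 0.04148 + 0.01886 = 0.06034 kg·m².
ω_f = I_p ω_i / I_f = (0.04148)(0.762) / 0.06034 = 0.5238 rad/s.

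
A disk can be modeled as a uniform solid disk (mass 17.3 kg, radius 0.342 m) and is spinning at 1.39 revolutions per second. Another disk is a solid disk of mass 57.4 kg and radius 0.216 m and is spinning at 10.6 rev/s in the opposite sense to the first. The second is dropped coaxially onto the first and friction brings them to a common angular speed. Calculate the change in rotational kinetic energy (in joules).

No external torque acts about the common axis, so total angular momentum is conserved.
Moments of inertia: I_A = ½(17.3)(0.342)² = 1.012 kg·m²; I_B = ½(57.4)(0.216)² = 1.339 kg·m².
Taking A's sense as positive: L = (1.012)(1.39) − (1.339)(10.6) = -12.79 kg·m²·rev/s.
Combined I = 1.012 + 1.339 = 2.351 kg·m².
ω_f = L / I = -12.79 / 2.351 = -5.440 rev/s.
KE_i = ½ΣIω² = 3008 J; KE_f = ½(2.351)(34.18)² = 1373 J.

ΔKE ≈ -1640 J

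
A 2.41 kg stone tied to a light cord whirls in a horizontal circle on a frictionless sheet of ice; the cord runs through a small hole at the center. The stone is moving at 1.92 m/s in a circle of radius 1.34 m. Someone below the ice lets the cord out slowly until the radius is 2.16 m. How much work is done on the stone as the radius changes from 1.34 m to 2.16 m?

W ≈ -2.73 J

Central (radial) force ⇒ zero torque about the center ⇒ m v r is constant.
v₂ = v₁ r₁ / r₂ = (1.92)(1.34) / (2.16) = 1.191 m/s.
W = ΔKE = ½m(v₂² − v₁²) = -2.733 J.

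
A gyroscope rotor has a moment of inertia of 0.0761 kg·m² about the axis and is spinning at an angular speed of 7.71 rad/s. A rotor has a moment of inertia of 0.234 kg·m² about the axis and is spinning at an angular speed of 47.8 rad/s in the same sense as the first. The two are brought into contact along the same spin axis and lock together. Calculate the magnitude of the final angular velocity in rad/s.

The coupling torques are internal; angular momentum about the shared axis is conserved.
Taking A's sense as positive: L = (0.07610)(7.71) + (0.2340)(47.8) = 11.77 kg·m²·rad/s.
Combined I = 0.07610 + 0.2340 = 0.3101 kg·m².
ω_f = L / I = 11.77 / 0.3101 = 37.96 rad/s.

|ω_f| ≈ 38.0 rad/s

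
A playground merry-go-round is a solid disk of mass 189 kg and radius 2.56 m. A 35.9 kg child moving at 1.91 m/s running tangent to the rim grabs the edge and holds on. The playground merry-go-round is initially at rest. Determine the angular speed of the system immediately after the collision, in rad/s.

|ω_f| ≈ 0.205 rad/s

About the axle the impulsive forces during the collision are internal, so angular momentum about that axis is conserved.
I_p = ½(189)(2.56)² = 619.3 kg·m². Taking the sense of the child's angular momentum as positive, L_{child} = m v R = (35.9)(1.91)(2.56) = 175.5 kg·m²/s.
L_i = 0 + 175.5 = 175.5 kg·m²/s.
After sticking, I_f = I_p + m R² = 619.3 + (35.9)(2.56)² = 854.6 kg·m².
ω_f = L_i / I_f = 175.5 / 854.6 = 0.2054 rad/s.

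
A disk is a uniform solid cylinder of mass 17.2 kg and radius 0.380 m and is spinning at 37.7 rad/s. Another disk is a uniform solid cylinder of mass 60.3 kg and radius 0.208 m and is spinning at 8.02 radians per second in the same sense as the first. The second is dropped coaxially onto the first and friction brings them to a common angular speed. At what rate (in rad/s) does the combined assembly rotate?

The coupling torques are internal; angular momentum about the shared axis is conserved.
Moments of inertia: I_A = ½(17.2)(0.380)² = 1.242 kg·m²; I_B = ½(60.3)(0.208)² = 1.304 kg·m².
Taking A's sense as positive: L = (1.242)(37.7) + (1.304)(8.02) = 57.28 kg·m²·rad/s.
Combined I = 1.242 + 1.304 = 2.546 kg·m².
ω_f = L / I = 57.28 / 2.546 = 22.50 rad/s.

|ω_f| ≈ 22.5 rad/s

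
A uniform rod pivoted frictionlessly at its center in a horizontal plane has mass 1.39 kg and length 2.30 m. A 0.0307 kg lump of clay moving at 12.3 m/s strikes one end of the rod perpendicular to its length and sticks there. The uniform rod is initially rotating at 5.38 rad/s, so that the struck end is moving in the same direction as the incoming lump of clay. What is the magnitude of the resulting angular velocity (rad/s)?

|ω_f| ≈ 5.71 rad/s

About the pivot the impulsive forces during the collision are internal, so angular momentum about that axis is conserved.
I_p = (1/12)(1.39)(2.30)² = 0.6128 kg·m². Taking the sense of the lump of clay's angular momentum as positive, L_{lump} = m v R = (0.0307)(12.3)(2.30/2) = 0.4343 kg·m²/s.
L_i = +I_p ω_p + m v R = +(0.6128)(5.38) + 0.4343 = 3.731 kg·m²/s.
After sticking, I_f = I_p + m R² = 0.6128 + (0.0307)(2.30/2)² = 0.6534 kg·m².
ω_f = L_i / I_f = 3.731 / 0.6534 = 5.710 rad/s.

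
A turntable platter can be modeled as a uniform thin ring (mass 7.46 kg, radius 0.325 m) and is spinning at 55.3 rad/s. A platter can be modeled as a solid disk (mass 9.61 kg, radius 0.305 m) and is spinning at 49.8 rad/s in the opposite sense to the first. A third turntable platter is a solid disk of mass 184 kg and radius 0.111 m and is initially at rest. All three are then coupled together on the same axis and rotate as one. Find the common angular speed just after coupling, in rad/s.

|ω_f| ≈ 9.00 rad/s

The coupling torques are internal; angular momentum about the shared axis is conserved.
Moments of inertia: I_A = (7.46)(0.325)² = 0.7880 kg·m²; I_B = ½(9.61)(0.305)² = 0.4470 kg·m²; I_C = ½(184)(0.111)² = 1.134 kg·m².
Taking A's sense as positive: L = (0.7880)(55.3) − (0.4470)(49.8) = 21.31 kg·m²·rad/s.
Combined I = 0.7880 + 0.4470 + 1.134 = 2.368 kg·m².
ω_f = L / I = 21.31 / 2.368 = 8.999 rad/s.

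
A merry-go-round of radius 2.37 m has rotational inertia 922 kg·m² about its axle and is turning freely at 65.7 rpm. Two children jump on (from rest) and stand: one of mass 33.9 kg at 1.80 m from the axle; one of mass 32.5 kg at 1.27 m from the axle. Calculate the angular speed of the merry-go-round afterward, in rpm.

ω_f ≈ 55.9 rpm

The added mass arrives with no angular momentum about the axle, and any external torque about the axle is negligible, so the system's angular momentum is conserved.
Added inertia Σmr² = (33.9)(1.80)² + (32.5)(1.27)² = 162.3 kg·m²; I_f = 922.0 + 162.3 = 1084 kg·m².
ω_f = I_p ω_i / I_f = (922.0)(65.7) / 1084 = 55.87 rpm.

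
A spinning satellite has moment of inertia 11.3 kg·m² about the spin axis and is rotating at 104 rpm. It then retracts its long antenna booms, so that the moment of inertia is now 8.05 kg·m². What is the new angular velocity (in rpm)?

No external torque acts about the spin axis, so angular momentum is conserved.
ω₂ = I₁ω₁ / I₂ = (11.30)(104 rpm) / (8.050) = 146.0 rpm.

ω₂ ≈ 146 rpm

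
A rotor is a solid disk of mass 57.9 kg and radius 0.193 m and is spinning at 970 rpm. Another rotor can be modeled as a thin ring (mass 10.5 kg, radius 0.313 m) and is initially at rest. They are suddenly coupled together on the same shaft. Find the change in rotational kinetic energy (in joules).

The coupling torques are internal; angular momentum about the shared axis is conserved.
Moments of inertia: I_A = ½(57.9)(0.193)² = 1.078 kg·m²; I_B = (10.5)(0.313)² = 1.029 kg·m².
Taking A's sense as positive: L = (1.078)(970) = 1046 kg·m²·rpm.
Combined I = 1.078 + 1.029 = 2.107 kg·m².
ω_f = L / I = 1046 / 2.107 = 496.4 rpm.
KE_i = ½ΣIω² = 5563 J; KE_f = ½(2.107)(51.99)² = 2847 J.

ΔKE ≈ -2720 J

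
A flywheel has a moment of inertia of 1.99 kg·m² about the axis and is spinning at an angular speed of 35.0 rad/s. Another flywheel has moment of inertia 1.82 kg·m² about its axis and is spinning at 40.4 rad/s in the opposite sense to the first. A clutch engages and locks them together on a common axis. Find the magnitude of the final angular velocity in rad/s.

The coupling torques are internal; angular momentum about the shared axis is conserved.
Taking A's sense as positive: L = (1.990)(35.0) − (1.820)(40.4) = -3.878 kg·m²·rad/s.
Combined I = 1.990 + 1.820 = 3.810 kg·m².
ω_f = L / I = -3.878 / 3.810 = -1.018 rad/s.

|ω_f| ≈ 1.02 rad/s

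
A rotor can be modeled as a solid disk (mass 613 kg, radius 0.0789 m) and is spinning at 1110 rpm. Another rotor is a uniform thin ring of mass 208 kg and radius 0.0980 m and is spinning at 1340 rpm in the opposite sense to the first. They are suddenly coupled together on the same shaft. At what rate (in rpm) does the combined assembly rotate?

|ω_f| ≈ 143 rpm

The coupling torques are internal; angular momentum about the shared axis is conserved.
Moments of inertia: I_A = ½(613)(0.0789)² = 1.908 kg·m²; I_B = (208)(0.0980)² = 1.998 kg·m².
Taking A's sense as positive: L = (1.908)(1110) − (1.998)(1340) = -558.9 kg·m²·rpm.
Combined I = 1.908 + 1.998 = 3.906 kg·m².
ω_f = L / I = -558.9 / 3.906 = -143.1 rpm.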